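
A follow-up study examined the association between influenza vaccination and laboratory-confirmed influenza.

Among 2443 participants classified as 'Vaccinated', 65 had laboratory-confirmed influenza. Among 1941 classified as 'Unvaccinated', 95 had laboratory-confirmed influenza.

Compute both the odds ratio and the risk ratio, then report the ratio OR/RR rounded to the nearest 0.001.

From the description: a = 65, b = 2378, c = 95, d = 1846.
OR = (65·1846)/(2378·95) = 119990/225910 = 0.53114
Risk in exposed = 65/2443 = 0.02661; risk in unexposed = 95/1941 = 0.04894; RR = 0.54362
OR/RR = 0.53114 / 0.54362 = 0.97705
The outcome is rare in both groups, so OR ≈ RR (ratio near 1).

0.977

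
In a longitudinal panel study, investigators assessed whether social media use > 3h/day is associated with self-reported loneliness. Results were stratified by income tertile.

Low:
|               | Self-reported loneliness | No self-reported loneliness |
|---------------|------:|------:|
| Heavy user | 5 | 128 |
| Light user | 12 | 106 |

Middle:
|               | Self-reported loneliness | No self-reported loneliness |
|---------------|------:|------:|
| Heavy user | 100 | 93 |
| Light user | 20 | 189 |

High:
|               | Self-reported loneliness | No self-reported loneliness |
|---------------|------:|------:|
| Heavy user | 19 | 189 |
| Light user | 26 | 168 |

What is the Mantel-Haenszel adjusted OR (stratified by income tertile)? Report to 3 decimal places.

2.484

OR_MH = Σ(aᵢdᵢ/nᵢ) / Σ(bᵢcᵢ/nᵢ), where nᵢ is the stratum total.
Stratum 1 (Low): n = 251; a·d/n = 5·106/251 = 2.1116; b·c/n = 128·12/251 = 6.1195
Stratum 2 (Middle): n = 402; a·d/n = 100·189/402 = 47.0149; b·c/n = 93·20/402 = 4.6269
Stratum 3 (High): n = 402; a·d/n = 19·168/402 = 7.9403; b·c/n = 189·26/402 = 12.2239
OR_MH = (2.1116 + 47.0149 + 7.9403) / (6.1195 + 4.6269 + 12.2239) = 57.0668 / 22.9703 = 2.48438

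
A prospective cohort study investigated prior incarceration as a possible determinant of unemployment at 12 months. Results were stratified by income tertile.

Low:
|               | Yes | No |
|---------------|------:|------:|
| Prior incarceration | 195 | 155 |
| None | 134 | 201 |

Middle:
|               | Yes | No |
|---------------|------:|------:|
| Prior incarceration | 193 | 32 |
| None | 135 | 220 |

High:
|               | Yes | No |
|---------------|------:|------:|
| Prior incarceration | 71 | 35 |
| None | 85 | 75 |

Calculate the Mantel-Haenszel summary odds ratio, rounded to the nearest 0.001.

OR_MH = Σ(aᵢdᵢ/nᵢ) / Σ(bᵢcᵢ/nᵢ), where nᵢ is the stratum total.
Stratum 1 (Low): n = 685; a·d/n = 195·201/685 = 57.2190; b·c/n = 155·134/685 = 30.3212
Stratum 2 (Middle): n = 580; a·d/n = 193·220/580 = 73.2069; b·c/n = 32·135/580 = 7.4483
Stratum 3 (High): n = 266; a·d/n = 71·75/266 = 20.0188; b·c/n = 35·85/266 = 11.1842
OR_MH = (57.2190 + 73.2069 + 20.0188) / (30.3212 + 7.4483 + 11.1842) = 150.4447 / 48.9537 = 3.07321

3.073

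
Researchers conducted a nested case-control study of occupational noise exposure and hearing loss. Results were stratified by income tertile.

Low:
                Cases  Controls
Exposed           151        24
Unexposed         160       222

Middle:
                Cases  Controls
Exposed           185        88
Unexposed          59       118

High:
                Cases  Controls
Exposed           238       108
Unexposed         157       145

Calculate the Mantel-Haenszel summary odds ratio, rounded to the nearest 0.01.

OR_MH = Σ(aᵢdᵢ/nᵢ) / Σ(bᵢcᵢ/nᵢ), where nᵢ is the stratum total.
Stratum 1 (Low): n = 557; a·d/n = 151·222/557 = 60.1831; b·c/n = 24·160/557 = 6.8941
Stratum 2 (Middle): n = 450; a·d/n = 185·118/450 = 48.5111; b·c/n = 88·59/450 = 11.5378
Stratum 3 (High): n = 648; a·d/n = 238·145/648 = 53.2562; b·c/n = 108·157/648 = 26.1667
OR_MH = (60.1831 + 48.5111 + 53.2562) / (6.8941 + 11.5378 + 26.1667) = 161.9504 / 44.5985 = 3.63130

3.63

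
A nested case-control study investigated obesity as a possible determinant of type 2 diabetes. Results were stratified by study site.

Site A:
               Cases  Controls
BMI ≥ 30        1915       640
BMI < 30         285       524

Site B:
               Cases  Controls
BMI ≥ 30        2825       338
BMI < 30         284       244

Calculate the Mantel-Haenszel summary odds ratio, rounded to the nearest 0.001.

6.046

OR_MH = Σ(aᵢdᵢ/nᵢ) / Σ(bᵢcᵢ/nᵢ), where nᵢ is the stratum total.
Stratum 1 (Site A): n = 3364; a·d/n = 1915·524/3364 = 298.2937; b·c/n = 640·285/3364 = 54.2212
Stratum 2 (Site B): n = 3691; a·d/n = 2825·244/3691 = 186.7516; b·c/n = 338·284/3691 = 26.0070
OR_MH = (298.2937 + 186.7516) / (54.2212 + 26.0070) = 485.0453 / 80.2282 = 6.04582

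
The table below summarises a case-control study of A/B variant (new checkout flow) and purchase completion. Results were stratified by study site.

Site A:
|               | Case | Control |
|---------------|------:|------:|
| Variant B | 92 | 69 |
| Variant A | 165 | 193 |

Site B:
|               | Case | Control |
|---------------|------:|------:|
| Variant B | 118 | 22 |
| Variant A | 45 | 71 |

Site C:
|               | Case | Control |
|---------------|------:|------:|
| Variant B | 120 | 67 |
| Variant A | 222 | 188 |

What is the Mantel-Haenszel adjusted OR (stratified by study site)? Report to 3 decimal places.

OR_MH = Σ(aᵢdᵢ/nᵢ) / Σ(bᵢcᵢ/nᵢ), where nᵢ is the stratum total.
Stratum 1 (Site A): n = 519; a·d/n = 92·193/519 = 34.2119; b·c/n = 69·165/519 = 21.9364
Stratum 2 (Site B): n = 256; a·d/n = 118·71/256 = 32.7266; b·c/n = 22·45/256 = 3.8672
Stratum 3 (Site C): n = 597; a·d/n = 120·188/597 = 37.7889; b·c/n = 67·222/597 = 24.9146
OR_MH = (34.2119 + 32.7266 + 37.7889) / (21.9364 + 3.8672 + 24.9146) = 104.7275 / 50.7182 = 2.06489

2.065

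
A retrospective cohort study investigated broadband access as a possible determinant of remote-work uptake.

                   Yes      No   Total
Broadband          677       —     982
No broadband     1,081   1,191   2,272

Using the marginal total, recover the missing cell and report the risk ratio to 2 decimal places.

The missing cell is in the exposed row: 982 − 677 = 305.
So a = 677, b = 305, c = 1081, d = 1191.
RR = [a/(a+b)] / [c/(c+d)] = (677/982) / (1081/2272) = 0.68941/0.47579 = 1.44897

1.45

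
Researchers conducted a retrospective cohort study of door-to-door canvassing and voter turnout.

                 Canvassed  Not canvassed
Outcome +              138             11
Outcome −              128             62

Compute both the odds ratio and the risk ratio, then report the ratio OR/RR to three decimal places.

1.765

Reading the table with exposure as columns: a = 138 (Canvassed, case), b = 128 (Canvassed, non-case), c = 11 (Not canvassed, case), d = 62.
OR = (138·62)/(128·11) = 8556/1408 = 6.07670
Risk in exposed = 138/266 = 0.51880; risk in unexposed = 11/73 = 0.15068; RR = 3.44293
OR/RR = 6.07670 / 3.44293 = 1.76498
The outcome is not rare, so the OR lies further from 1 than the RR.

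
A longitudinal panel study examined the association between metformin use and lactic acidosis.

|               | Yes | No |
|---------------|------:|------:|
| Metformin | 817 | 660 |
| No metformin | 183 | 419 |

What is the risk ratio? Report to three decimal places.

Cells: a = 817, b = 660, c = 183, d = 419.
Risk in exposed = 817/1477 = 0.55315; risk in unexposed = 183/602 = 0.30399.
RR = 0.55315 / 0.30399 = 1.81965
The risk among the exposed is 1.82 times that among the unexposed.

1.820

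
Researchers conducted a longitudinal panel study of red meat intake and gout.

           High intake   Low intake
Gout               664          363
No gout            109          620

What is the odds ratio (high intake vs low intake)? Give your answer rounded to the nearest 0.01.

10.40

Reading the table with exposure as columns: a = 664 (High intake, case), b = 109 (High intake, non-case), c = 363 (Low intake, case), d = 620.
OR = (a·d)/(b·c) = (664 × 620) / (109 × 363) = 411680 / 39567 = 10.40463
The odds of gout are about 10.40 times as high in the high intake group.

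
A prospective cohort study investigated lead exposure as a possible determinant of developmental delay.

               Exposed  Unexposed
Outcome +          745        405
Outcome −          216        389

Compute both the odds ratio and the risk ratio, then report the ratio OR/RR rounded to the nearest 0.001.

Reading the table with exposure as columns: a = 745 (Exposed, case), b = 216 (Exposed, non-case), c = 405 (Unexposed, case), d = 389.
OR = (745·389)/(216·405) = 289805/87480 = 3.31281
Risk in exposed = 745/961 = 0.77523; risk in unexposed = 405/794 = 0.51008; RR = 1.51984
OR/RR = 3.31281 / 1.51984 = 2.17971
The outcome is not rare, so the OR lies further from 1 than the RR.

2.180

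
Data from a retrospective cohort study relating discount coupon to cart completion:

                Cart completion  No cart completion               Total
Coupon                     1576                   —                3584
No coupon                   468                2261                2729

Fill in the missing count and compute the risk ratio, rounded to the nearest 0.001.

2.564

The missing cell is in the exposed row: 3584 − 1576 = 2008.
So a = 1576, b = 2008, c = 468, d = 2261.
RR = [a/(a+b)] / [c/(c+d)] = (1576/3584) / (468/2729) = 0.43973/0.17149 = 2.56416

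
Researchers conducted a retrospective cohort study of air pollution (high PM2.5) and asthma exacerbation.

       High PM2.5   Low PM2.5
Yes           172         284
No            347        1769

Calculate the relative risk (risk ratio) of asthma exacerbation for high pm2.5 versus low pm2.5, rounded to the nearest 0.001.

Reading the table with exposure as columns: a = 172 (High PM2.5, case), b = 347 (High PM2.5, non-case), c = 284 (Low PM2.5, case), d = 1769.
Risk in exposed = 172/519 = 0.33141; risk in unexposed = 284/2053 = 0.13833.
RR = 0.33141 / 0.13833 = 2.39570
The risk among the exposed is 2.40 times that among the unexposed.

2.396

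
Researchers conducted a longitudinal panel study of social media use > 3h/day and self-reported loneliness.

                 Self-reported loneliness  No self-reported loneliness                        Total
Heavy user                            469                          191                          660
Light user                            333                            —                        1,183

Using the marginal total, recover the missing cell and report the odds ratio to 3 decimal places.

6.268

The missing cell is in the unexposed row: 1183 − 333 = 850.
So a = 469, b = 191, c = 333, d = 850.
OR = (a·d)/(b·c) = (469 × 850) / (191 × 333) = 398650 / 63603 = 6.26779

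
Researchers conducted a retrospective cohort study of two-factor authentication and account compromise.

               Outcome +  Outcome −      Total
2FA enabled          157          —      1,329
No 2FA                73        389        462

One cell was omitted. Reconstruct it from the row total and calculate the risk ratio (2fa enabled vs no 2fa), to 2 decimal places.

0.75

The missing cell is in the exposed row: 1329 − 157 = 1172.
So a = 157, b = 1172, c = 73, d = 389.
RR = [a/(a+b)] / [c/(c+d)] = (157/1329) / (73/462) = 0.11813/0.15801 = 0.74764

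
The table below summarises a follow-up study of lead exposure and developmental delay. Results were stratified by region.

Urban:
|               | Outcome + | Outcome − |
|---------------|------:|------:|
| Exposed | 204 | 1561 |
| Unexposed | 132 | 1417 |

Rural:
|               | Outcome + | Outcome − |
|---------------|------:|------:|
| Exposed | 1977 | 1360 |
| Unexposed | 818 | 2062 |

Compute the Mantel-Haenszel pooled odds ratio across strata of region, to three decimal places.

3.081

OR_MH = Σ(aᵢdᵢ/nᵢ) / Σ(bᵢcᵢ/nᵢ), where nᵢ is the stratum total.
Stratum 1 (Urban): n = 3314; a·d/n = 204·1417/3314 = 87.2263; b·c/n = 1561·132/3314 = 62.1762
Stratum 2 (Rural): n = 6217; a·d/n = 1977·2062/6217 = 655.7140; b·c/n = 1360·818/6217 = 178.9416
OR_MH = (87.2263 + 655.7140) / (62.1762 + 178.9416) = 742.9403 / 241.1178 = 3.08123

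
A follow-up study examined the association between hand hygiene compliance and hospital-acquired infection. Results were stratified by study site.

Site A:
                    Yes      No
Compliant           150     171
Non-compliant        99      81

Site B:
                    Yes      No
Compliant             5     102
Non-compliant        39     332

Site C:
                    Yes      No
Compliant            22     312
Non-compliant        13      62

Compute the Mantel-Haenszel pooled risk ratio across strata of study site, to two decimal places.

RR_MH = Σ(aᵢ·n₀ᵢ/nᵢ) / Σ(cᵢ·n₁ᵢ/nᵢ), with n₁ᵢ = aᵢ+bᵢ (exposed), n₀ᵢ = cᵢ+dᵢ (unexposed), nᵢ = n₁ᵢ+n₀ᵢ.
Stratum 1 (Site A): n₁ = 321, n₀ = 180, n = 501; a·n₀/n = 150·180/501 = 53.8922; c·n₁/n = 99·321/501 = 63.4311
Stratum 2 (Site B): n₁ = 107, n₀ = 371, n = 478; a·n₀/n = 5·371/478 = 3.8808; c·n₁/n = 39·107/478 = 8.7301
Stratum 3 (Site C): n₁ = 334, n₀ = 75, n = 409; a·n₀/n = 22·75/409 = 4.0342; c·n₁/n = 13·334/409 = 10.6161
RR_MH = (53.8922 + 3.8808 + 4.0342) / (63.4311 + 8.7301 + 10.6161) = 61.8072 / 82.7774 = 0.74667

0.75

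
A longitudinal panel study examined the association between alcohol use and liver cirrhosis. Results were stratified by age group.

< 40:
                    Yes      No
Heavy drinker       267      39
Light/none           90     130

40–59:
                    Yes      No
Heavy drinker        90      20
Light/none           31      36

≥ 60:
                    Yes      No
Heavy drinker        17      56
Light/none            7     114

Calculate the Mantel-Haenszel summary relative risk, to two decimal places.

2.11

RR_MH = Σ(aᵢ·n₀ᵢ/nᵢ) / Σ(cᵢ·n₁ᵢ/nᵢ), with n₁ᵢ = aᵢ+bᵢ (exposed), n₀ᵢ = cᵢ+dᵢ (unexposed), nᵢ = n₁ᵢ+n₀ᵢ.
Stratum 1 (< 40): n₁ = 306, n₀ = 220, n = 526; a·n₀/n = 267·220/526 = 111.6730; c·n₁/n = 90·306/526 = 52.3574
Stratum 2 (40–59): n₁ = 110, n₀ = 67, n = 177; a·n₀/n = 90·67/177 = 34.0678; c·n₁/n = 31·110/177 = 19.2655
Stratum 3 (≥ 60): n₁ = 73, n₀ = 121, n = 194; a·n₀/n = 17·121/194 = 10.6031; c·n₁/n = 7·73/194 = 2.6340
RR_MH = (111.6730 + 34.0678 + 10.6031) / (52.3574 + 19.2655 + 2.6340) = 156.3439 / 74.2570 = 2.10544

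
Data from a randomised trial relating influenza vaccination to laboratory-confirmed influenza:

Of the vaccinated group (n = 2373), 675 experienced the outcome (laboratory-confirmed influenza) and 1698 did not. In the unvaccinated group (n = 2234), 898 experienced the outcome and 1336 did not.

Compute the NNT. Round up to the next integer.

9

Risk in treated group = 675/2373 = 0.28445; risk in control = 898/2234 = 0.40197.
Absolute risk reduction = 0.40197 − 0.28445 = 0.11752
NNT = 1 / ARR = 1 / 0.11752 = 8.509 → round up → 9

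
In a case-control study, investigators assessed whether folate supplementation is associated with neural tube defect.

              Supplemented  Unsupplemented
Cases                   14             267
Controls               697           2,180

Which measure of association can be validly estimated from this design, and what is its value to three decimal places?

Reading the table with exposure as columns: a = 14 (Supplemented, case), b = 697 (Supplemented, non-case), c = 267 (Unsupplemented, case), d = 2180.
This is a case-control study: participants were sampled on outcome status, so risks in the source population cannot be estimated directly — relative risk is not valid here. The odds ratio is the appropriate measure.
OR = (a·d)/(b·c) = (14 × 2180) / (697 × 267) = 30520 / 186099 = 0.16400

0.164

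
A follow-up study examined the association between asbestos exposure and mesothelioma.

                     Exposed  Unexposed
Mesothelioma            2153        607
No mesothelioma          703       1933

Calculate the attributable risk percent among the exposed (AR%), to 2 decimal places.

Reading the table with exposure as columns: a = 2153 (Exposed, case), b = 703 (Exposed, non-case), c = 607 (Unexposed, case), d = 1933.
Risk in exposed = 2153/2856 = 0.75385; risk in unexposed = 607/2540 = 0.23898.
RR = 0.75385/0.23898 = 3.15450
AR% = (RR − 1)/RR × 100 = (3.15450 − 1)/3.15450 × 100 = 68.2993%

68.30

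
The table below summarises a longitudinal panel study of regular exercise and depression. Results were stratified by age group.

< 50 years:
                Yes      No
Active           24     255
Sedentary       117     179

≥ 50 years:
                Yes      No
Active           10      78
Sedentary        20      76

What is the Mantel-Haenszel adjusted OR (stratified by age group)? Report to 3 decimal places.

OR_MH = Σ(aᵢdᵢ/nᵢ) / Σ(bᵢcᵢ/nᵢ), where nᵢ is the stratum total.
Stratum 1 (< 50 years): n = 575; a·d/n = 24·179/575 = 7.4713; b·c/n = 255·117/575 = 51.8870
Stratum 2 (≥ 50 years): n = 184; a·d/n = 10·76/184 = 4.1304; b·c/n = 78·20/184 = 8.4783
OR_MH = (7.4713 + 4.1304) / (51.8870 + 8.4783) = 11.6017 / 60.3652 = 0.19219

0.192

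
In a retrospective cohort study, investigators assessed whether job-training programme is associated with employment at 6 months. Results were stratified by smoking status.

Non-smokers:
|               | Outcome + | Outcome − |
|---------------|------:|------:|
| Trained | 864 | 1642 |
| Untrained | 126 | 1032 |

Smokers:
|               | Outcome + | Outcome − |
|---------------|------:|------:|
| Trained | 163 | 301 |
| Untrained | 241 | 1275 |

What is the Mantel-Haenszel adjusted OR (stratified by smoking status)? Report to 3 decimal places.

3.741

OR_MH = Σ(aᵢdᵢ/nᵢ) / Σ(bᵢcᵢ/nᵢ), where nᵢ is the stratum total.
Stratum 1 (Non-smokers): n = 3664; a·d/n = 864·1032/3664 = 243.3537; b·c/n = 1642·126/3664 = 56.4662
Stratum 2 (Smokers): n = 1980; a·d/n = 163·1275/1980 = 104.9621; b·c/n = 301·241/1980 = 36.6369
OR_MH = (243.3537 + 104.9621) / (56.4662 + 36.6369) = 348.3158 / 93.1030 = 3.74119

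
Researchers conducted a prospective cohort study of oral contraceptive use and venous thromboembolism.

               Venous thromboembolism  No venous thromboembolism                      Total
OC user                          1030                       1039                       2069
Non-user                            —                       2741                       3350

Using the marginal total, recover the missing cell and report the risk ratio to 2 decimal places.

2.74

The missing cell is in the unexposed row: 3350 − 2741 = 609.
So a = 1030, b = 1039, c = 609, d = 2741.
RR = [a/(a+b)] / [c/(c+d)] = (1030/2069) / (609/3350) = 0.49783/0.18179 = 2.73845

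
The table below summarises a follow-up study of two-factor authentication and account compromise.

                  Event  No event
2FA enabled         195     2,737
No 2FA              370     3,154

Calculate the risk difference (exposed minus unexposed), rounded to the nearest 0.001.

-0.038

Cells: a = 195, b = 2737, c = 370, d = 3154.
Risk in exposed = 195/2932 = 0.066508; risk in unexposed = 370/3524 = 0.104994.
Risk difference = 0.066508 − 0.104994 = -0.038487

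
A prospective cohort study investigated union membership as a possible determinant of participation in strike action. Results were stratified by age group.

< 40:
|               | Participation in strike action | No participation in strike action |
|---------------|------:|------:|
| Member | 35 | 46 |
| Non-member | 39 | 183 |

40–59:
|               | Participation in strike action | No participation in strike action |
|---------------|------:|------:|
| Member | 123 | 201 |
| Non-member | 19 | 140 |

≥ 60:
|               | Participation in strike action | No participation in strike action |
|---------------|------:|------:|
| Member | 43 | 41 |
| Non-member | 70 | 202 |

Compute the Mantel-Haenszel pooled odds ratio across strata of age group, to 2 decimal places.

3.71

OR_MH = Σ(aᵢdᵢ/nᵢ) / Σ(bᵢcᵢ/nᵢ), where nᵢ is the stratum total.
Stratum 1 (< 40): n = 303; a·d/n = 35·183/303 = 21.1386; b·c/n = 46·39/303 = 5.9208
Stratum 2 (40–59): n = 483; a·d/n = 123·140/483 = 35.6522; b·c/n = 201·19/483 = 7.9068
Stratum 3 (≥ 60): n = 356; a·d/n = 43·202/356 = 24.3989; b·c/n = 41·70/356 = 8.0618
OR_MH = (21.1386 + 35.6522 + 24.3989) / (5.9208 + 7.9068 + 8.0618) = 81.1897 / 21.8894 = 3.70908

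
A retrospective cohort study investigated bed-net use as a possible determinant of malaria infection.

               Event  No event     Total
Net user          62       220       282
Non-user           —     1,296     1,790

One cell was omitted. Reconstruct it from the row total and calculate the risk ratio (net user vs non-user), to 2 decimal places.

0.80

The missing cell is in the unexposed row: 1790 − 1296 = 494.
So a = 62, b = 220, c = 494, d = 1296.
RR = [a/(a+b)] / [c/(c+d)] = (62/282) / (494/1790) = 0.21986/0.27598 = 0.79665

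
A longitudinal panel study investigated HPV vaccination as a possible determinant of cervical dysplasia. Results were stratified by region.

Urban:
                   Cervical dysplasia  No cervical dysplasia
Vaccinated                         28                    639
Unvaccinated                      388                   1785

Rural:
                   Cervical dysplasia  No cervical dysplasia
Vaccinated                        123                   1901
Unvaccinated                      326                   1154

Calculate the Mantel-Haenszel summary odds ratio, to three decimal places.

OR_MH = Σ(aᵢdᵢ/nᵢ) / Σ(bᵢcᵢ/nᵢ), where nᵢ is the stratum total.
Stratum 1 (Urban): n = 2840; a·d/n = 28·1785/2840 = 17.5986; b·c/n = 639·388/2840 = 87.3000
Stratum 2 (Rural): n = 3504; a·d/n = 123·1154/3504 = 40.5086; b·c/n = 1901·326/3504 = 176.8624
OR_MH = (17.5986 + 40.5086) / (87.3000 + 176.8624) = 58.1072 / 264.1624 = 0.21997

0.220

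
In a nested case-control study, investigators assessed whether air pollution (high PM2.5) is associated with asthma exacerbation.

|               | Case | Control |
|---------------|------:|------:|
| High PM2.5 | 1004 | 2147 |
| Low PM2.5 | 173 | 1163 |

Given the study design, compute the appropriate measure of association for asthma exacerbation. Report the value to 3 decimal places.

3.144

Cells: a = 1004, b = 2147, c = 173, d = 1163.
This is a nested case-control study: participants were sampled on outcome status, so risks in the source population cannot be estimated directly — relative risk is not valid here. The odds ratio is the appropriate measure.
OR = (a·d)/(b·c) = (1004 × 1163) / (2147 × 173) = 1167652 / 371431 = 3.14366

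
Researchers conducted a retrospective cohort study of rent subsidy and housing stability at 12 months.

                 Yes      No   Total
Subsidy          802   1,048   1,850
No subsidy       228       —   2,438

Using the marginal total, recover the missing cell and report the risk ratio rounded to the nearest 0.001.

The missing cell is in the unexposed row: 2438 − 228 = 2210.
So a = 802, b = 1048, c = 228, d = 2210.
RR = [a/(a+b)] / [c/(c+d)] = (802/1850) / (228/2438) = 0.43351/0.09352 = 4.63555

4.636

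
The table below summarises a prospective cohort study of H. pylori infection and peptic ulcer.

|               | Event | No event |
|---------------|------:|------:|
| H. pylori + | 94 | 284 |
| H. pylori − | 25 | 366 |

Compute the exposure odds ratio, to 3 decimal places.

Cells: a = 94, b = 284, c = 25, d = 366.
OR = (a·d)/(b·c) = (94 × 366) / (284 × 25) = 34404 / 7100 = 4.84563
The odds of peptic ulcer are about 4.85 times as high in the h. pylori + group.

4.846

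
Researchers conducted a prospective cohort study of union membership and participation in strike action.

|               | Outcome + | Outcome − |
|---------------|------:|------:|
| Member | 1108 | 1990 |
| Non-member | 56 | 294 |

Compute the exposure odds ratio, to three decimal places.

2.923

Cells: a = 1108, b = 1990, c = 56, d = 294.
OR = (a·d)/(b·c) = (1108 × 294) / (1990 × 56) = 325752 / 111440 = 2.92312
The odds of participation in strike action are about 2.92 times as high in the member group.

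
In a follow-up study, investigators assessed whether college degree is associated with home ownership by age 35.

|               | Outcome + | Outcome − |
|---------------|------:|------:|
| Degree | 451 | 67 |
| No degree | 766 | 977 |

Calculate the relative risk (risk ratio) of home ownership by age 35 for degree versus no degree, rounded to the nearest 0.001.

Cells: a = 451, b = 67, c = 766, d = 977.
Risk in exposed = 451/518 = 0.87066; risk in unexposed = 766/1743 = 0.43947.
RR = 0.87066 / 0.43947 = 1.98114
The risk among the exposed is 1.98 times that among the unexposed.

1.981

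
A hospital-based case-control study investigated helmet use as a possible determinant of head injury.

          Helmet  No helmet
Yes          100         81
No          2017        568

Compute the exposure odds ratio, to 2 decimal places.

Reading the table with exposure as columns: a = 100 (Helmet, case), b = 2017 (Helmet, non-case), c = 81 (No helmet, case), d = 568.
OR = (a·d)/(b·c) = (100 × 568) / (2017 × 81) = 56800 / 163377 = 0.34766
Exposure is associated with lower odds of head injury (OR = 0.35 < 1).

0.35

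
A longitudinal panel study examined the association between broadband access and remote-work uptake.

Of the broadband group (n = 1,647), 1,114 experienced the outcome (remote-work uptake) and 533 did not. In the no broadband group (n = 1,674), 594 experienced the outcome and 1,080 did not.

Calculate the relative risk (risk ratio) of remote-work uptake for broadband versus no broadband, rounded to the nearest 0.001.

From the description: a = 1114, b = 533, c = 594, d = 1080.
Risk in exposed = 1114/1647 = 0.67638; risk in unexposed = 594/1674 = 0.35484.
RR = 0.67638 / 0.35484 = 1.90617
The risk among the exposed is 1.91 times that among the unexposed.

1.906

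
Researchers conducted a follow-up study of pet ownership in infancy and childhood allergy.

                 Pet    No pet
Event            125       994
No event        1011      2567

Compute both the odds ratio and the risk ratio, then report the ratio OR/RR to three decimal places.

0.810

Reading the table with exposure as columns: a = 125 (Pet, case), b = 1011 (Pet, non-case), c = 994 (No pet, case), d = 2567.
OR = (125·2567)/(1011·994) = 320875/1004934 = 0.31930
Risk in exposed = 125/1136 = 0.11004; risk in unexposed = 994/3561 = 0.27914; RR = 0.39420
OR/RR = 0.31930 / 0.39420 = 0.80999
The outcome is not rare, so the OR lies further from 1 than the RR.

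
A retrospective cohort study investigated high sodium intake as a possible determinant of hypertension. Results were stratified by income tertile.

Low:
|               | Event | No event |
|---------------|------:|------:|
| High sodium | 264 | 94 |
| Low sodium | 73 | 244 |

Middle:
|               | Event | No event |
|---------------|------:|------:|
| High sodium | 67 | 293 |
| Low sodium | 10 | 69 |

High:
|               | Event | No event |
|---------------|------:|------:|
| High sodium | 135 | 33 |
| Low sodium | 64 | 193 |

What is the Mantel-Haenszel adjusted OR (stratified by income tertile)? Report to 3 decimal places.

OR_MH = Σ(aᵢdᵢ/nᵢ) / Σ(bᵢcᵢ/nᵢ), where nᵢ is the stratum total.
Stratum 1 (Low): n = 675; a·d/n = 264·244/675 = 95.4311; b·c/n = 94·73/675 = 10.1659
Stratum 2 (Middle): n = 439; a·d/n = 67·69/439 = 10.5308; b·c/n = 293·10/439 = 6.6743
Stratum 3 (High): n = 425; a·d/n = 135·193/425 = 61.3059; b·c/n = 33·64/425 = 4.9694
OR_MH = (95.4311 + 10.5308 + 61.3059) / (10.1659 + 6.6743 + 4.9694) = 167.2677 / 21.8096 = 7.66946

7.669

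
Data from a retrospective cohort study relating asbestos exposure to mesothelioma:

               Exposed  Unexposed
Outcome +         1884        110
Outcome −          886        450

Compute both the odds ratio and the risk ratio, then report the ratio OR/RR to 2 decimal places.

Reading the table with exposure as columns: a = 1884 (Exposed, case), b = 886 (Exposed, non-case), c = 110 (Unexposed, case), d = 450.
OR = (1884·450)/(886·110) = 847800/97460 = 8.69895
Risk in exposed = 1884/2770 = 0.68014; risk in unexposed = 110/560 = 0.19643; RR = 3.46255
OR/RR = 8.69895 / 3.46255 = 2.51229
The outcome is not rare, so the OR lies further from 1 than the RR.

2.51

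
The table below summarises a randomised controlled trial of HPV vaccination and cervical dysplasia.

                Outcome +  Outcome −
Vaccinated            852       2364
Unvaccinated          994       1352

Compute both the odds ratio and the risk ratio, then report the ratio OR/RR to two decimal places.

0.78

Cells: a = 852, b = 2364, c = 994, d = 1352.
OR = (852·1352)/(2364·994) = 1151904/2349816 = 0.49021
Risk in exposed = 852/3216 = 0.26493; risk in unexposed = 994/2346 = 0.42370; RR = 0.62527
OR/RR = 0.49021 / 0.62527 = 0.78400
The outcome is not rare, so the OR lies further from 1 than the RR.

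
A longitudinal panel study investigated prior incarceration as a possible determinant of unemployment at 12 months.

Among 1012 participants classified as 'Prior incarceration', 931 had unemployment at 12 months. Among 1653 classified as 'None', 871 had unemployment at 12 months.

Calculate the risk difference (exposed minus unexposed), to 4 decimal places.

0.3930

From the description: a = 931, b = 81, c = 871, d = 782.
Risk in exposed = 931/1012 = 0.919960; risk in unexposed = 871/1653 = 0.526921.
Risk difference = 0.919960 − 0.526921 = 0.393040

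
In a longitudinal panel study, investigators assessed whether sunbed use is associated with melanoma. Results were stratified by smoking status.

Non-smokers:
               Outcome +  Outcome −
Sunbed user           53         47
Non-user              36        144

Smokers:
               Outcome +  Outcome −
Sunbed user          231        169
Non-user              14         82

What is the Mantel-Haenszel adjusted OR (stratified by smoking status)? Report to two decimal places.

OR_MH = Σ(aᵢdᵢ/nᵢ) / Σ(bᵢcᵢ/nᵢ), where nᵢ is the stratum total.
Stratum 1 (Non-smokers): n = 280; a·d/n = 53·144/280 = 27.2571; b·c/n = 47·36/280 = 6.0429
Stratum 2 (Smokers): n = 496; a·d/n = 231·82/496 = 38.1895; b·c/n = 169·14/496 = 4.7702
OR_MH = (27.2571 + 38.1895) / (6.0429 + 4.7702) = 65.4467 / 10.8130 = 6.05258

6.05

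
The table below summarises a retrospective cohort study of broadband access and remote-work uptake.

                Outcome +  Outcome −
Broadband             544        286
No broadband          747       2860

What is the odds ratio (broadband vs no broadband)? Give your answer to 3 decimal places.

Cells: a = 544, b = 286, c = 747, d = 2860.
OR = (a·d)/(b·c) = (544 × 2860) / (286 × 747) = 1555840 / 213642 = 7.28246
The odds of remote-work uptake are about 7.28 times as high in the broadband group.

7.282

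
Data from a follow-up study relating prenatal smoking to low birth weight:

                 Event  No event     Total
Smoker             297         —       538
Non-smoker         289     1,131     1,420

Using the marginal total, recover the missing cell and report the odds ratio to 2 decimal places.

The missing cell is in the exposed row: 538 − 297 = 241.
So a = 297, b = 241, c = 289, d = 1131.
OR = (a·d)/(b·c) = (297 × 1131) / (241 × 289) = 335907 / 69649 = 4.82285

4.82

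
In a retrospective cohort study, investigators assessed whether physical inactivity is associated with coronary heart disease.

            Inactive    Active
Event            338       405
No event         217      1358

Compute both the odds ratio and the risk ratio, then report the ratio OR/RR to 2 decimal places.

1.97

Reading the table with exposure as columns: a = 338 (Inactive, case), b = 217 (Inactive, non-case), c = 405 (Active, case), d = 1358.
OR = (338·1358)/(217·405) = 459004/87885 = 5.22278
Risk in exposed = 338/555 = 0.60901; risk in unexposed = 405/1763 = 0.22972; RR = 2.65107
OR/RR = 5.22278 / 2.65107 = 1.97007
The outcome is not rare, so the OR lies further from 1 than the RR.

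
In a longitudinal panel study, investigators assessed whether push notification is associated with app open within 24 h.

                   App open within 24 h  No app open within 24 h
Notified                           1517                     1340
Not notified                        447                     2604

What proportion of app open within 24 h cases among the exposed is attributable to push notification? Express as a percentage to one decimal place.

Cells: a = 1517, b = 1340, c = 447, d = 2604.
Risk in exposed = 1517/2857 = 0.53098; risk in unexposed = 447/3051 = 0.14651.
RR = 0.53098/0.14651 = 3.62418
AR% = (RR − 1)/RR × 100 = (3.62418 − 1)/3.62418 × 100 = 72.4076%

72.4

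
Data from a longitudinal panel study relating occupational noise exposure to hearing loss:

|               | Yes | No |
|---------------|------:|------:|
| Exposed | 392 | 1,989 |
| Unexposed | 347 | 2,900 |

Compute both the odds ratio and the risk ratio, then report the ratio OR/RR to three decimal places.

Cells: a = 392, b = 1989, c = 347, d = 2900.
OR = (392·2900)/(1989·347) = 1136800/690183 = 1.64710
Risk in exposed = 392/2381 = 0.16464; risk in unexposed = 347/3247 = 0.10687; RR = 1.54056
OR/RR = 1.64710 / 1.54056 = 1.06915
The outcome is not rare, so the OR lies further from 1 than the RR.

1.069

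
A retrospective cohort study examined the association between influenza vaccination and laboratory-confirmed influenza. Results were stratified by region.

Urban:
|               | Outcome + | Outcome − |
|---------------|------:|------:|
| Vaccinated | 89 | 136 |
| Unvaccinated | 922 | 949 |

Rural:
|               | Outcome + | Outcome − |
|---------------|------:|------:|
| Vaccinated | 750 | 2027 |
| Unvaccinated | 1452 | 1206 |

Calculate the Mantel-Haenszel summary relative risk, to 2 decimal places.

RR_MH = Σ(aᵢ·n₀ᵢ/nᵢ) / Σ(cᵢ·n₁ᵢ/nᵢ), with n₁ᵢ = aᵢ+bᵢ (exposed), n₀ᵢ = cᵢ+dᵢ (unexposed), nᵢ = n₁ᵢ+n₀ᵢ.
Stratum 1 (Urban): n₁ = 225, n₀ = 1871, n = 2096; a·n₀/n = 89·1871/2096 = 79.4461; c·n₁/n = 922·225/2096 = 98.9742
Stratum 2 (Rural): n₁ = 2777, n₀ = 2658, n = 5435; a·n₀/n = 750·2658/5435 = 366.7893; c·n₁/n = 1452·2777/5435 = 741.8959
RR_MH = (79.4461 + 366.7893) / (98.9742 + 741.8959) = 446.2354 / 840.8701 = 0.53068

0.53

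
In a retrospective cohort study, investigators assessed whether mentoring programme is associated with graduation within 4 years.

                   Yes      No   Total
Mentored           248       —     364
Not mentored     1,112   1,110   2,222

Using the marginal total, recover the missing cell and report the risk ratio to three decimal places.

The missing cell is in the exposed row: 364 − 248 = 116.
So a = 248, b = 116, c = 1112, d = 1110.
RR = [a/(a+b)] / [c/(c+d)] = (248/364) / (1112/2222) = 0.68132/0.50045 = 1.36141

1.361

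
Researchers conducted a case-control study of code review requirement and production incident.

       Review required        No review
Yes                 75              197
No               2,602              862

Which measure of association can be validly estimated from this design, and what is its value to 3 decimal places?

Reading the table with exposure as columns: a = 75 (Review required, case), b = 2602 (Review required, non-case), c = 197 (No review, case), d = 862.
This is a case-control study: participants were sampled on outcome status, so risks in the source population cannot be estimated directly — relative risk is not valid here. The odds ratio is the appropriate measure.
OR = (a·d)/(b·c) = (75 × 862) / (2602 × 197) = 64650 / 512594 = 0.12612

0.126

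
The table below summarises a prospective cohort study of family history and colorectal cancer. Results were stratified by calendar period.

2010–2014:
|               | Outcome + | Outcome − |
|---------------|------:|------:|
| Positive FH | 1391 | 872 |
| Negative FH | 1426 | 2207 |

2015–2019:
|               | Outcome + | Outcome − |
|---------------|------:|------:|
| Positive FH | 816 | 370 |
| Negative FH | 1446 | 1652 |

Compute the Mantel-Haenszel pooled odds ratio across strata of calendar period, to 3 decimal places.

2.488

OR_MH = Σ(aᵢdᵢ/nᵢ) / Σ(bᵢcᵢ/nᵢ), where nᵢ is the stratum total.
Stratum 1 (2010–2014): n = 5896; a·d/n = 1391·2207/5896 = 520.6813; b·c/n = 872·1426/5896 = 210.9009
Stratum 2 (2015–2019): n = 4284; a·d/n = 816·1652/4284 = 314.6667; b·c/n = 370·1446/4284 = 124.8880
OR_MH = (520.6813 + 314.6667) / (210.9009 + 124.8880) = 835.3480 / 335.7889 = 2.48772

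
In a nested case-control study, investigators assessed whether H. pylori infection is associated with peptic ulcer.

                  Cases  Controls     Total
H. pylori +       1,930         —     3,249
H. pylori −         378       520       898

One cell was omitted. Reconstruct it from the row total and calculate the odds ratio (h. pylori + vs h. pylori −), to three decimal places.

The missing cell is in the exposed row: 3249 − 1930 = 1319.
So a = 1930, b = 1319, c = 378, d = 520.
OR = (a·d)/(b·c) = (1930 × 520) / (1319 × 378) = 1003600 / 498582 = 2.01291

2.013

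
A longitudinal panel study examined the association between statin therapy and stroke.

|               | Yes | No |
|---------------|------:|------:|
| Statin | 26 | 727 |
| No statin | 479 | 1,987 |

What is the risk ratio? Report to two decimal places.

Cells: a = 26, b = 727, c = 479, d = 1987.
Risk in exposed = 26/753 = 0.03453; risk in unexposed = 479/2466 = 0.19424.
RR = 0.03453 / 0.19424 = 0.17776
The risk is 82% lower among the exposed than among the unexposed.

0.18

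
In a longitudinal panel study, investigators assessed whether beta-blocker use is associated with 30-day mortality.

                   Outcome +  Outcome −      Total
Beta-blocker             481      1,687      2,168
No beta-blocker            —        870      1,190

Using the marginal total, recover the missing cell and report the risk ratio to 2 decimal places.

0.83

The missing cell is in the unexposed row: 1190 − 870 = 320.
So a = 481, b = 1687, c = 320, d = 870.
RR = [a/(a+b)] / [c/(c+d)] = (481/2168) / (320/1190) = 0.22186/0.26891 = 0.82505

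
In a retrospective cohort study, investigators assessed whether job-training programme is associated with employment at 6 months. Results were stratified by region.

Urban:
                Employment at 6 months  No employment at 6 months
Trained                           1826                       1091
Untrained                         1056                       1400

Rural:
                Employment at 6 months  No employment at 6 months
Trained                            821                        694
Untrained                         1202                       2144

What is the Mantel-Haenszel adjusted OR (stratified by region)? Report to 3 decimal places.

OR_MH = Σ(aᵢdᵢ/nᵢ) / Σ(bᵢcᵢ/nᵢ), where nᵢ is the stratum total.
Stratum 1 (Urban): n = 5373; a·d/n = 1826·1400/5373 = 475.7863; b·c/n = 1091·1056/5373 = 214.4232
Stratum 2 (Rural): n = 4861; a·d/n = 821·2144/4861 = 362.1115; b·c/n = 694·1202/4861 = 171.6083
OR_MH = (475.7863 + 362.1115) / (214.4232 + 171.6083) = 837.8978 / 386.0315 = 2.17054

2.171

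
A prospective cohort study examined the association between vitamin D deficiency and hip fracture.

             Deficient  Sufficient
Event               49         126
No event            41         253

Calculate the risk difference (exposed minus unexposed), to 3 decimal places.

0.212

Reading the table with exposure as columns: a = 49 (Deficient, case), b = 41 (Deficient, non-case), c = 126 (Sufficient, case), d = 253.
Risk in exposed = 49/90 = 0.544444; risk in unexposed = 126/379 = 0.332454.
Risk difference = 0.544444 − 0.332454 = 0.211991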